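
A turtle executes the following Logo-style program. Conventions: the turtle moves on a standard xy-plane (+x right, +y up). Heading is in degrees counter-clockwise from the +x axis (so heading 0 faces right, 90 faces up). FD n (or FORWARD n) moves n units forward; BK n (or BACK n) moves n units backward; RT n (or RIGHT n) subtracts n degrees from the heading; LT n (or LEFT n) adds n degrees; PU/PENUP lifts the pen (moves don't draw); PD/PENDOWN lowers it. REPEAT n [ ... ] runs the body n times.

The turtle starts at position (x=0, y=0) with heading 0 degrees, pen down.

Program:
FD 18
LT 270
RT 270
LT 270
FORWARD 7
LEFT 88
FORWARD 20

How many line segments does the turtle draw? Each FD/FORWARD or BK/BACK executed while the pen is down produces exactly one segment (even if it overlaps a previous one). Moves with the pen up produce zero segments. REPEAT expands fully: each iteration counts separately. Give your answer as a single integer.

Executing turtle program step by step:
Start: pos=(0,0), heading=0, pen down
FD 18: (0,0) -> (18,0) [heading=0, draw]
LT 270: heading 0 -> 270
RT 270: heading 270 -> 0
LT 270: heading 0 -> 270
FD 7: (18,0) -> (18,-7) [heading=270, draw]
LT 88: heading 270 -> 358
FD 20: (18,-7) -> (37.988,-7.698) [heading=358, draw]
Final: pos=(37.988,-7.698), heading=358, 3 segment(s) drawn
Segments drawn: 3

Answer: 3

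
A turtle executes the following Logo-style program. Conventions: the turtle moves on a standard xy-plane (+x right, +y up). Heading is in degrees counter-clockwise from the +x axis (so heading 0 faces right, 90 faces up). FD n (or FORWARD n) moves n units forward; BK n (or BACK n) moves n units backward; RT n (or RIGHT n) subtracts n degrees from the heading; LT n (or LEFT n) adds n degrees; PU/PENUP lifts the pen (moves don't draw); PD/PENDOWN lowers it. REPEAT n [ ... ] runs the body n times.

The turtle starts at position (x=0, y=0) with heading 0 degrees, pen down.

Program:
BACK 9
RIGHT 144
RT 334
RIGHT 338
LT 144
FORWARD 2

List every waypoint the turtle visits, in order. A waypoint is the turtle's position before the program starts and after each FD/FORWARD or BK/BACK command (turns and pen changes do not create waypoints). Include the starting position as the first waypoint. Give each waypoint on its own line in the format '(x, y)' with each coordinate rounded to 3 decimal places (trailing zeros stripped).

Executing turtle program step by step:
Start: pos=(0,0), heading=0, pen down
BK 9: (0,0) -> (-9,0) [heading=0, draw]
RT 144: heading 0 -> 216
RT 334: heading 216 -> 242
RT 338: heading 242 -> 264
LT 144: heading 264 -> 48
FD 2: (-9,0) -> (-7.662,1.486) [heading=48, draw]
Final: pos=(-7.662,1.486), heading=48, 2 segment(s) drawn
Waypoints (3 total):
(0, 0)
(-9, 0)
(-7.662, 1.486)

Answer: (0, 0)
(-9, 0)
(-7.662, 1.486)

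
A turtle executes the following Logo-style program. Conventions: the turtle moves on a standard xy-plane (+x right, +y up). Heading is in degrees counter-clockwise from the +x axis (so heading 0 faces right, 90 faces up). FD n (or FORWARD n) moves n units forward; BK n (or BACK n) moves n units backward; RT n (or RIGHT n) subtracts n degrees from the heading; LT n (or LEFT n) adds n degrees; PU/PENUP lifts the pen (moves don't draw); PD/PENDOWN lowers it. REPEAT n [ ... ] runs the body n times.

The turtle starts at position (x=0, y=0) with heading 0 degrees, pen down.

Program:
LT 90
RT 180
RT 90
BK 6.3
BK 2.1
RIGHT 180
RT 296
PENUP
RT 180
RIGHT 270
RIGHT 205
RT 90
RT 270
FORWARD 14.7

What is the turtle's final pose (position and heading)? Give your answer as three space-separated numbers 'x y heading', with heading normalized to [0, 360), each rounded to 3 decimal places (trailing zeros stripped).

Answer: -0.851 11.424 129

Derivation:
Executing turtle program step by step:
Start: pos=(0,0), heading=0, pen down
LT 90: heading 0 -> 90
RT 180: heading 90 -> 270
RT 90: heading 270 -> 180
BK 6.3: (0,0) -> (6.3,0) [heading=180, draw]
BK 2.1: (6.3,0) -> (8.4,0) [heading=180, draw]
RT 180: heading 180 -> 0
RT 296: heading 0 -> 64
PU: pen up
RT 180: heading 64 -> 244
RT 270: heading 244 -> 334
RT 205: heading 334 -> 129
RT 90: heading 129 -> 39
RT 270: heading 39 -> 129
FD 14.7: (8.4,0) -> (-0.851,11.424) [heading=129, move]
Final: pos=(-0.851,11.424), heading=129, 2 segment(s) drawn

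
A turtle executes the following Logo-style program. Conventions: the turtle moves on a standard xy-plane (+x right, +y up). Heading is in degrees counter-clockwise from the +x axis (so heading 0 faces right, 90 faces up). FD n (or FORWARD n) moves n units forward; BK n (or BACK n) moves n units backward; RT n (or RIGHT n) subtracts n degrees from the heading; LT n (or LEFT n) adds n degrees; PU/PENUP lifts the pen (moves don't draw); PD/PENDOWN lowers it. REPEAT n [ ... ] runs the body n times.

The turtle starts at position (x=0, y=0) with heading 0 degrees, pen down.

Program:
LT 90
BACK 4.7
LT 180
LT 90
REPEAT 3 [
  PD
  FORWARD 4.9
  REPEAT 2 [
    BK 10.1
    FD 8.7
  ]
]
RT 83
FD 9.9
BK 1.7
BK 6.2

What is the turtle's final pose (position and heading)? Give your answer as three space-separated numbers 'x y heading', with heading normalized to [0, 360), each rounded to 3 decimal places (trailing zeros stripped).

Answer: 6.544 -6.685 277

Derivation:
Executing turtle program step by step:
Start: pos=(0,0), heading=0, pen down
LT 90: heading 0 -> 90
BK 4.7: (0,0) -> (0,-4.7) [heading=90, draw]
LT 180: heading 90 -> 270
LT 90: heading 270 -> 0
REPEAT 3 [
  -- iteration 1/3 --
  PD: pen down
  FD 4.9: (0,-4.7) -> (4.9,-4.7) [heading=0, draw]
  REPEAT 2 [
    -- iteration 1/2 --
    BK 10.1: (4.9,-4.7) -> (-5.2,-4.7) [heading=0, draw]
    FD 8.7: (-5.2,-4.7) -> (3.5,-4.7) [heading=0, draw]
    -- iteration 2/2 --
    BK 10.1: (3.5,-4.7) -> (-6.6,-4.7) [heading=0, draw]
    FD 8.7: (-6.6,-4.7) -> (2.1,-4.7) [heading=0, draw]
  ]
  -- iteration 2/3 --
  PD: pen down
  FD 4.9: (2.1,-4.7) -> (7,-4.7) [heading=0, draw]
  REPEAT 2 [
    -- iteration 1/2 --
    BK 10.1: (7,-4.7) -> (-3.1,-4.7) [heading=0, draw]
    FD 8.7: (-3.1,-4.7) -> (5.6,-4.7) [heading=0, draw]
    -- iteration 2/2 --
    BK 10.1: (5.6,-4.7) -> (-4.5,-4.7) [heading=0, draw]
    FD 8.7: (-4.5,-4.7) -> (4.2,-4.7) [heading=0, draw]
  ]
  -- iteration 3/3 --
  PD: pen down
  FD 4.9: (4.2,-4.7) -> (9.1,-4.7) [heading=0, draw]
  REPEAT 2 [
    -- iteration 1/2 --
    BK 10.1: (9.1,-4.7) -> (-1,-4.7) [heading=0, draw]
    FD 8.7: (-1,-4.7) -> (7.7,-4.7) [heading=0, draw]
    -- iteration 2/2 --
    BK 10.1: (7.7,-4.7) -> (-2.4,-4.7) [heading=0, draw]
    FD 8.7: (-2.4,-4.7) -> (6.3,-4.7) [heading=0, draw]
  ]
]
RT 83: heading 0 -> 277
FD 9.9: (6.3,-4.7) -> (7.507,-14.526) [heading=277, draw]
BK 1.7: (7.507,-14.526) -> (7.299,-12.839) [heading=277, draw]
BK 6.2: (7.299,-12.839) -> (6.544,-6.685) [heading=277, draw]
Final: pos=(6.544,-6.685), heading=277, 19 segment(s) drawn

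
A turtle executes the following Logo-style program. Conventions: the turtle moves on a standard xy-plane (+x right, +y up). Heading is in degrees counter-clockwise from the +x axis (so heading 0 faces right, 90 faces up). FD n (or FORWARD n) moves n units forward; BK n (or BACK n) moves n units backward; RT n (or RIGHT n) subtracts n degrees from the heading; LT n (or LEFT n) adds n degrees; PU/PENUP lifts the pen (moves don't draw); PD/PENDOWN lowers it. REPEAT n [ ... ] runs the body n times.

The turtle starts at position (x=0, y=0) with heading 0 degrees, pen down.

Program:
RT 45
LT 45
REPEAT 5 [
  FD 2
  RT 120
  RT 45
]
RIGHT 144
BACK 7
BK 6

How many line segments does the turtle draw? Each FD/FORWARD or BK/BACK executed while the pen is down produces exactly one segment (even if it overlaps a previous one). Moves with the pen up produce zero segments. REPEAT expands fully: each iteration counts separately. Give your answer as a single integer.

Executing turtle program step by step:
Start: pos=(0,0), heading=0, pen down
RT 45: heading 0 -> 315
LT 45: heading 315 -> 0
REPEAT 5 [
  -- iteration 1/5 --
  FD 2: (0,0) -> (2,0) [heading=0, draw]
  RT 120: heading 0 -> 240
  RT 45: heading 240 -> 195
  -- iteration 2/5 --
  FD 2: (2,0) -> (0.068,-0.518) [heading=195, draw]
  RT 120: heading 195 -> 75
  RT 45: heading 75 -> 30
  -- iteration 3/5 --
  FD 2: (0.068,-0.518) -> (1.8,0.482) [heading=30, draw]
  RT 120: heading 30 -> 270
  RT 45: heading 270 -> 225
  -- iteration 4/5 --
  FD 2: (1.8,0.482) -> (0.386,-0.932) [heading=225, draw]
  RT 120: heading 225 -> 105
  RT 45: heading 105 -> 60
  -- iteration 5/5 --
  FD 2: (0.386,-0.932) -> (1.386,0.8) [heading=60, draw]
  RT 120: heading 60 -> 300
  RT 45: heading 300 -> 255
]
RT 144: heading 255 -> 111
BK 7: (1.386,0.8) -> (3.895,-5.735) [heading=111, draw]
BK 6: (3.895,-5.735) -> (6.045,-11.336) [heading=111, draw]
Final: pos=(6.045,-11.336), heading=111, 7 segment(s) drawn
Segments drawn: 7

Answer: 7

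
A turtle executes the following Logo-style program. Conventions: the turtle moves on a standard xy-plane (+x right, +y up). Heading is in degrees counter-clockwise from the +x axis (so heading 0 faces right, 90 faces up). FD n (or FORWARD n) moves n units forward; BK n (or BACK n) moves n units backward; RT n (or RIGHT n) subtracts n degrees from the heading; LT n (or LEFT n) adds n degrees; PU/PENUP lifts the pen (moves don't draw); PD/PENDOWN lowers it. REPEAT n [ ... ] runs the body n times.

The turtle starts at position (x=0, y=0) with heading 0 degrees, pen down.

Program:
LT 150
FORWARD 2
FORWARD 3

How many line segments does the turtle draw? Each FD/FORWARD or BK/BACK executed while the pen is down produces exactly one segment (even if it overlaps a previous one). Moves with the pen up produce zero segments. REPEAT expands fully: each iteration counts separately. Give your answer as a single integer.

Executing turtle program step by step:
Start: pos=(0,0), heading=0, pen down
LT 150: heading 0 -> 150
FD 2: (0,0) -> (-1.732,1) [heading=150, draw]
FD 3: (-1.732,1) -> (-4.33,2.5) [heading=150, draw]
Final: pos=(-4.33,2.5), heading=150, 2 segment(s) drawn
Segments drawn: 2

Answer: 2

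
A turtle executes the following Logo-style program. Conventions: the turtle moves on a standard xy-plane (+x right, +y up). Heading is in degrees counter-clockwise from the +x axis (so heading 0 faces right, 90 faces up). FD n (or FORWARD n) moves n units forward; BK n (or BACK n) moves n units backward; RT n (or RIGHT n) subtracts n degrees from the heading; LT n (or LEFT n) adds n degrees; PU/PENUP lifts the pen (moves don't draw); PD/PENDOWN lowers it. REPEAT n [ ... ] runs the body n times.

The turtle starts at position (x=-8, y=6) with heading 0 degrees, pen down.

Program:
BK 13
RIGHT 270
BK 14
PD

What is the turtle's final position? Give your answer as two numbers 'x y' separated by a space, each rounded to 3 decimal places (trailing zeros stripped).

Answer: -21 -8

Derivation:
Executing turtle program step by step:
Start: pos=(-8,6), heading=0, pen down
BK 13: (-8,6) -> (-21,6) [heading=0, draw]
RT 270: heading 0 -> 90
BK 14: (-21,6) -> (-21,-8) [heading=90, draw]
PD: pen down
Final: pos=(-21,-8), heading=90, 2 segment(s) drawn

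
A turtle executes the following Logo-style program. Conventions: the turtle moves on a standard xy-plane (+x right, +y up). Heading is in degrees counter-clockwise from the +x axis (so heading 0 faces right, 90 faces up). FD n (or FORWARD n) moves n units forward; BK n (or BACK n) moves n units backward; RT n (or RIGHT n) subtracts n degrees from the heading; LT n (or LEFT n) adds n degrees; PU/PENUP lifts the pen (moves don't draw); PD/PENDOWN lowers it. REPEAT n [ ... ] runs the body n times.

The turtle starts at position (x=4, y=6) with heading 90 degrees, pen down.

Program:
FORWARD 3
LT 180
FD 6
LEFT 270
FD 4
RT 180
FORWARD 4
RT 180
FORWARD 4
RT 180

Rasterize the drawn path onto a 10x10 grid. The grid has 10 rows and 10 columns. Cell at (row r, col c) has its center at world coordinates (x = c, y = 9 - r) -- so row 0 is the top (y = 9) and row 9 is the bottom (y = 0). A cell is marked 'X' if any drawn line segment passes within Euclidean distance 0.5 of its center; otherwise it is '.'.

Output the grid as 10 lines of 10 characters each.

Segment 0: (4,6) -> (4,9)
Segment 1: (4,9) -> (4,3)
Segment 2: (4,3) -> (-0,3)
Segment 3: (-0,3) -> (4,3)
Segment 4: (4,3) -> (-0,3)

Answer: ....X.....
....X.....
....X.....
....X.....
....X.....
....X.....
XXXXX.....
..........
..........
..........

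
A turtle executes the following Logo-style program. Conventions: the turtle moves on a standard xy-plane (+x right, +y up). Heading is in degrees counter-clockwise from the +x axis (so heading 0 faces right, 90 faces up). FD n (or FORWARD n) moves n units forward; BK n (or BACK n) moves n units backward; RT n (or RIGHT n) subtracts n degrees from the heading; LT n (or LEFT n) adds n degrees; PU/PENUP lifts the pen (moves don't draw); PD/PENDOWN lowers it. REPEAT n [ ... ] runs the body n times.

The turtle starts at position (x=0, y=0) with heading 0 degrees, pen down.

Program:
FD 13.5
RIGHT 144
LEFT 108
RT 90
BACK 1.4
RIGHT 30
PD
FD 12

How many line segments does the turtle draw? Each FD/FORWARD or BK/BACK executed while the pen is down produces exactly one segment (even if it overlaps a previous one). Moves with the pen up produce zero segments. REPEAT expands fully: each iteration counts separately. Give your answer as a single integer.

Executing turtle program step by step:
Start: pos=(0,0), heading=0, pen down
FD 13.5: (0,0) -> (13.5,0) [heading=0, draw]
RT 144: heading 0 -> 216
LT 108: heading 216 -> 324
RT 90: heading 324 -> 234
BK 1.4: (13.5,0) -> (14.323,1.133) [heading=234, draw]
RT 30: heading 234 -> 204
PD: pen down
FD 12: (14.323,1.133) -> (3.36,-3.748) [heading=204, draw]
Final: pos=(3.36,-3.748), heading=204, 3 segment(s) drawn
Segments drawn: 3

Answer: 3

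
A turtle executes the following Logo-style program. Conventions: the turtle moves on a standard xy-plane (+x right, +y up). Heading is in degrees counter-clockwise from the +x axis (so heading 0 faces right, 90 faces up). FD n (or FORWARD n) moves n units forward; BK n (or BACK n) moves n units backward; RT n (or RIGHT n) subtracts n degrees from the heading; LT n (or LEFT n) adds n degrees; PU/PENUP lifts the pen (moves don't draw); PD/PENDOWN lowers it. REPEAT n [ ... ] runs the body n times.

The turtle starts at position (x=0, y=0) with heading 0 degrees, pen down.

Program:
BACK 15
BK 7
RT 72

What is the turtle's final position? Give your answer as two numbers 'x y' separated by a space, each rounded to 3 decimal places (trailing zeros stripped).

Answer: -22 0

Derivation:
Executing turtle program step by step:
Start: pos=(0,0), heading=0, pen down
BK 15: (0,0) -> (-15,0) [heading=0, draw]
BK 7: (-15,0) -> (-22,0) [heading=0, draw]
RT 72: heading 0 -> 288
Final: pos=(-22,0), heading=288, 2 segment(s) drawn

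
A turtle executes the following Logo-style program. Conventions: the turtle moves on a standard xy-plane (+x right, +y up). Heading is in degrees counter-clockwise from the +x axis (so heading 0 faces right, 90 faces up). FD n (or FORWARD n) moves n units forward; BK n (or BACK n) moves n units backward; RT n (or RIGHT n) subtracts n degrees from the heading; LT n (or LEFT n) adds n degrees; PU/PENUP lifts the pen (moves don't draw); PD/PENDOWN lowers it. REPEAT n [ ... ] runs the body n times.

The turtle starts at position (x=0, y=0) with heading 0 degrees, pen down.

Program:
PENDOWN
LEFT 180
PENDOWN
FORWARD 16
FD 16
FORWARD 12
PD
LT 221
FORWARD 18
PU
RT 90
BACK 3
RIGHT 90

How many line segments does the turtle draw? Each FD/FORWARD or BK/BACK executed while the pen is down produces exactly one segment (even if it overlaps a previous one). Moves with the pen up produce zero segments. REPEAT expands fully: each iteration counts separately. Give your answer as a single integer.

Executing turtle program step by step:
Start: pos=(0,0), heading=0, pen down
PD: pen down
LT 180: heading 0 -> 180
PD: pen down
FD 16: (0,0) -> (-16,0) [heading=180, draw]
FD 16: (-16,0) -> (-32,0) [heading=180, draw]
FD 12: (-32,0) -> (-44,0) [heading=180, draw]
PD: pen down
LT 221: heading 180 -> 41
FD 18: (-44,0) -> (-30.415,11.809) [heading=41, draw]
PU: pen up
RT 90: heading 41 -> 311
BK 3: (-30.415,11.809) -> (-32.383,14.073) [heading=311, move]
RT 90: heading 311 -> 221
Final: pos=(-32.383,14.073), heading=221, 4 segment(s) drawn
Segments drawn: 4

Answer: 4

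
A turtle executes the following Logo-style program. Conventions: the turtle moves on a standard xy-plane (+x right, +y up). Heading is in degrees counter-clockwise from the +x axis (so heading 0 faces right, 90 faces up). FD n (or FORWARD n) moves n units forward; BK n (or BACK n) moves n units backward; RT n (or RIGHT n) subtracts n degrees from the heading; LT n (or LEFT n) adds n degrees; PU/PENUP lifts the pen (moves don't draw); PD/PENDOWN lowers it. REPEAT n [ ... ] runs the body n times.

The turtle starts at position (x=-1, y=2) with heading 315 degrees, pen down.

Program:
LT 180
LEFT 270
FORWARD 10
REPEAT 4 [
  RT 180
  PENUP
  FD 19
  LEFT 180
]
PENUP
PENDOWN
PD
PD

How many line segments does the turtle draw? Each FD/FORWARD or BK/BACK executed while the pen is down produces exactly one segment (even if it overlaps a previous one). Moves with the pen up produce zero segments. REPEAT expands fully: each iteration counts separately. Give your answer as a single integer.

Executing turtle program step by step:
Start: pos=(-1,2), heading=315, pen down
LT 180: heading 315 -> 135
LT 270: heading 135 -> 45
FD 10: (-1,2) -> (6.071,9.071) [heading=45, draw]
REPEAT 4 [
  -- iteration 1/4 --
  RT 180: heading 45 -> 225
  PU: pen up
  FD 19: (6.071,9.071) -> (-7.364,-4.364) [heading=225, move]
  LT 180: heading 225 -> 45
  -- iteration 2/4 --
  RT 180: heading 45 -> 225
  PU: pen up
  FD 19: (-7.364,-4.364) -> (-20.799,-17.799) [heading=225, move]
  LT 180: heading 225 -> 45
  -- iteration 3/4 --
  RT 180: heading 45 -> 225
  PU: pen up
  FD 19: (-20.799,-17.799) -> (-34.234,-31.234) [heading=225, move]
  LT 180: heading 225 -> 45
  -- iteration 4/4 --
  RT 180: heading 45 -> 225
  PU: pen up
  FD 19: (-34.234,-31.234) -> (-47.669,-44.669) [heading=225, move]
  LT 180: heading 225 -> 45
]
PU: pen up
PD: pen down
PD: pen down
PD: pen down
Final: pos=(-47.669,-44.669), heading=45, 1 segment(s) drawn
Segments drawn: 1

Answer: 1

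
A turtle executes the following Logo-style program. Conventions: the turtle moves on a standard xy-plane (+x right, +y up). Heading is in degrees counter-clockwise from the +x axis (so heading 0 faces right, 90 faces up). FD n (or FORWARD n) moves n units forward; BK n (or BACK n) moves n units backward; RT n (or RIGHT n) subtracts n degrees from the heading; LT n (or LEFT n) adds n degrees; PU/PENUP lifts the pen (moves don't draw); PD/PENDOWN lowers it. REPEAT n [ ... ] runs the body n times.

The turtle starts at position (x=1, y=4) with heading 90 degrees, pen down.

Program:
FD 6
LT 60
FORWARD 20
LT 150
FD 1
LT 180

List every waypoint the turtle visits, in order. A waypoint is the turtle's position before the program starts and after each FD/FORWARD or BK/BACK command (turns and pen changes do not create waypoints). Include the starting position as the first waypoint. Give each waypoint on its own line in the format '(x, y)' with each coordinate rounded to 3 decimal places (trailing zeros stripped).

Executing turtle program step by step:
Start: pos=(1,4), heading=90, pen down
FD 6: (1,4) -> (1,10) [heading=90, draw]
LT 60: heading 90 -> 150
FD 20: (1,10) -> (-16.321,20) [heading=150, draw]
LT 150: heading 150 -> 300
FD 1: (-16.321,20) -> (-15.821,19.134) [heading=300, draw]
LT 180: heading 300 -> 120
Final: pos=(-15.821,19.134), heading=120, 3 segment(s) drawn
Waypoints (4 total):
(1, 4)
(1, 10)
(-16.321, 20)
(-15.821, 19.134)

Answer: (1, 4)
(1, 10)
(-16.321, 20)
(-15.821, 19.134)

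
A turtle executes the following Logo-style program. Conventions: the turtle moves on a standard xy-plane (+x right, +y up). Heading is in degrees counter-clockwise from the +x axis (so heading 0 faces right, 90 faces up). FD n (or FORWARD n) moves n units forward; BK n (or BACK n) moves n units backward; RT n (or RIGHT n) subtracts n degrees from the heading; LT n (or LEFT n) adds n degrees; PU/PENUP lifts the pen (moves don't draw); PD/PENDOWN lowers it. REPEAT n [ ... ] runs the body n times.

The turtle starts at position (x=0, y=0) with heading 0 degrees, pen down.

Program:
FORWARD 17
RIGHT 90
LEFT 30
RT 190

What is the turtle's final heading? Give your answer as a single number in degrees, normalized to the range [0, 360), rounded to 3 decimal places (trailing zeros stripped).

Executing turtle program step by step:
Start: pos=(0,0), heading=0, pen down
FD 17: (0,0) -> (17,0) [heading=0, draw]
RT 90: heading 0 -> 270
LT 30: heading 270 -> 300
RT 190: heading 300 -> 110
Final: pos=(17,0), heading=110, 1 segment(s) drawn

Answer: 110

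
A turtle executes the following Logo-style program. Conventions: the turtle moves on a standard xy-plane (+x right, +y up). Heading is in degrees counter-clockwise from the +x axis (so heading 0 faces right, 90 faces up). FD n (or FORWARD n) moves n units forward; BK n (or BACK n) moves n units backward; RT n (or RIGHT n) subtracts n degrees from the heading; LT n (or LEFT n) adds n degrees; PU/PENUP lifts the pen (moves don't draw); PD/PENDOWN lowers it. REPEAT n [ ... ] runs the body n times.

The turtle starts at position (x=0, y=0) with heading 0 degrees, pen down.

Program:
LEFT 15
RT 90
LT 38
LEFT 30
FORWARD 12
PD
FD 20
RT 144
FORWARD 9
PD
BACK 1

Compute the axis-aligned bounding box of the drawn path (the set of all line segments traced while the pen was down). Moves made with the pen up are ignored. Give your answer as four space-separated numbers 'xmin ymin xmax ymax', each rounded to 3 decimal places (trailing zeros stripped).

Executing turtle program step by step:
Start: pos=(0,0), heading=0, pen down
LT 15: heading 0 -> 15
RT 90: heading 15 -> 285
LT 38: heading 285 -> 323
LT 30: heading 323 -> 353
FD 12: (0,0) -> (11.911,-1.462) [heading=353, draw]
PD: pen down
FD 20: (11.911,-1.462) -> (31.761,-3.9) [heading=353, draw]
RT 144: heading 353 -> 209
FD 9: (31.761,-3.9) -> (23.89,-8.263) [heading=209, draw]
PD: pen down
BK 1: (23.89,-8.263) -> (24.765,-7.778) [heading=209, draw]
Final: pos=(24.765,-7.778), heading=209, 4 segment(s) drawn

Segment endpoints: x in {0, 11.911, 23.89, 24.765, 31.761}, y in {-8.263, -7.778, -3.9, -1.462, 0}
xmin=0, ymin=-8.263, xmax=31.761, ymax=0

Answer: 0 -8.263 31.761 0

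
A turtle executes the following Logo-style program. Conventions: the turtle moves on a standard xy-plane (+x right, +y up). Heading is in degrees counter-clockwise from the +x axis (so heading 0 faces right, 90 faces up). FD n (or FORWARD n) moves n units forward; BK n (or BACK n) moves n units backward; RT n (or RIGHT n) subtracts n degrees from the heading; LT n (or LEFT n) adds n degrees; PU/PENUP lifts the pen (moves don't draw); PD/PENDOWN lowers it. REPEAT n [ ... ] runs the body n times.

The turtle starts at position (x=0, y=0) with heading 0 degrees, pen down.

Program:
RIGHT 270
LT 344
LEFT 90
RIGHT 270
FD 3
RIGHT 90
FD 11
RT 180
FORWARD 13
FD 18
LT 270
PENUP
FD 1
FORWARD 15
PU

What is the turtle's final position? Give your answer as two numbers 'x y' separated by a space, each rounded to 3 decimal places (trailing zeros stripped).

Answer: 13.988 -23.777

Derivation:
Executing turtle program step by step:
Start: pos=(0,0), heading=0, pen down
RT 270: heading 0 -> 90
LT 344: heading 90 -> 74
LT 90: heading 74 -> 164
RT 270: heading 164 -> 254
FD 3: (0,0) -> (-0.827,-2.884) [heading=254, draw]
RT 90: heading 254 -> 164
FD 11: (-0.827,-2.884) -> (-11.401,0.148) [heading=164, draw]
RT 180: heading 164 -> 344
FD 13: (-11.401,0.148) -> (1.096,-3.435) [heading=344, draw]
FD 18: (1.096,-3.435) -> (18.398,-8.397) [heading=344, draw]
LT 270: heading 344 -> 254
PU: pen up
FD 1: (18.398,-8.397) -> (18.123,-9.358) [heading=254, move]
FD 15: (18.123,-9.358) -> (13.988,-23.777) [heading=254, move]
PU: pen up
Final: pos=(13.988,-23.777), heading=254, 4 segment(s) drawn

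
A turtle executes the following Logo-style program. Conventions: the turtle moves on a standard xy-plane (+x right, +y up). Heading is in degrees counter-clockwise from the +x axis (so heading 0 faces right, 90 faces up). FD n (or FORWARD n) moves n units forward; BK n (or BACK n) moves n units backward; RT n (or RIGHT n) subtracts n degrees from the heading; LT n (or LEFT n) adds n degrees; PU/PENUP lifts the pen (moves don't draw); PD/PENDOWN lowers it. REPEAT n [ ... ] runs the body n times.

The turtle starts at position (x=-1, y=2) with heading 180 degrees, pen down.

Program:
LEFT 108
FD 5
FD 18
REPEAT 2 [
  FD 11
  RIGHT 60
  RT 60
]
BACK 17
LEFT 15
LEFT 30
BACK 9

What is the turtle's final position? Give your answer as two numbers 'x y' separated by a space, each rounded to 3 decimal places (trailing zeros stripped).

Answer: -12.157 -49.67

Derivation:
Executing turtle program step by step:
Start: pos=(-1,2), heading=180, pen down
LT 108: heading 180 -> 288
FD 5: (-1,2) -> (0.545,-2.755) [heading=288, draw]
FD 18: (0.545,-2.755) -> (6.107,-19.874) [heading=288, draw]
REPEAT 2 [
  -- iteration 1/2 --
  FD 11: (6.107,-19.874) -> (9.507,-30.336) [heading=288, draw]
  RT 60: heading 288 -> 228
  RT 60: heading 228 -> 168
  -- iteration 2/2 --
  FD 11: (9.507,-30.336) -> (-1.253,-28.049) [heading=168, draw]
  RT 60: heading 168 -> 108
  RT 60: heading 108 -> 48
]
BK 17: (-1.253,-28.049) -> (-12.628,-40.682) [heading=48, draw]
LT 15: heading 48 -> 63
LT 30: heading 63 -> 93
BK 9: (-12.628,-40.682) -> (-12.157,-49.67) [heading=93, draw]
Final: pos=(-12.157,-49.67), heading=93, 6 segment(s) drawn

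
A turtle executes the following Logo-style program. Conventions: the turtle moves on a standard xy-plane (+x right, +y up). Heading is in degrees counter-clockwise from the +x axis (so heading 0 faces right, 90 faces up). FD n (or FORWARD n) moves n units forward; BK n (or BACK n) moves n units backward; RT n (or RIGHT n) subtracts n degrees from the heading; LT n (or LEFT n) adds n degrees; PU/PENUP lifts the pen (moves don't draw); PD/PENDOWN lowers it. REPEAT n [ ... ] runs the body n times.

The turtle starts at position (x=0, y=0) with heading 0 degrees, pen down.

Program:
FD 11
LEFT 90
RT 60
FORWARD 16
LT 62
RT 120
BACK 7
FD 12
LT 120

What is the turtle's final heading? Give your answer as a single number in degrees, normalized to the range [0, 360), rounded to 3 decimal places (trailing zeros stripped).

Executing turtle program step by step:
Start: pos=(0,0), heading=0, pen down
FD 11: (0,0) -> (11,0) [heading=0, draw]
LT 90: heading 0 -> 90
RT 60: heading 90 -> 30
FD 16: (11,0) -> (24.856,8) [heading=30, draw]
LT 62: heading 30 -> 92
RT 120: heading 92 -> 332
BK 7: (24.856,8) -> (18.676,11.286) [heading=332, draw]
FD 12: (18.676,11.286) -> (29.271,5.653) [heading=332, draw]
LT 120: heading 332 -> 92
Final: pos=(29.271,5.653), heading=92, 4 segment(s) drawn

Answer: 92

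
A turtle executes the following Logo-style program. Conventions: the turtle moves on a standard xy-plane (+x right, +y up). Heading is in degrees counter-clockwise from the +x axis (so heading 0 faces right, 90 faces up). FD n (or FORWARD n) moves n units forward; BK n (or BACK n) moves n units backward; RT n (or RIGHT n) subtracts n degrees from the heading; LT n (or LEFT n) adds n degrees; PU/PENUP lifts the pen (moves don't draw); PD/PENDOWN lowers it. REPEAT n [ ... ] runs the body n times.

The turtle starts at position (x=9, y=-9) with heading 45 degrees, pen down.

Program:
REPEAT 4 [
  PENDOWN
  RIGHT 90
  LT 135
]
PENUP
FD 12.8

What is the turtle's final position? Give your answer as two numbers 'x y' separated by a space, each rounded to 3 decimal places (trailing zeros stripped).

Executing turtle program step by step:
Start: pos=(9,-9), heading=45, pen down
REPEAT 4 [
  -- iteration 1/4 --
  PD: pen down
  RT 90: heading 45 -> 315
  LT 135: heading 315 -> 90
  -- iteration 2/4 --
  PD: pen down
  RT 90: heading 90 -> 0
  LT 135: heading 0 -> 135
  -- iteration 3/4 --
  PD: pen down
  RT 90: heading 135 -> 45
  LT 135: heading 45 -> 180
  -- iteration 4/4 --
  PD: pen down
  RT 90: heading 180 -> 90
  LT 135: heading 90 -> 225
]
PU: pen up
FD 12.8: (9,-9) -> (-0.051,-18.051) [heading=225, move]
Final: pos=(-0.051,-18.051), heading=225, 0 segment(s) drawn

Answer: -0.051 -18.051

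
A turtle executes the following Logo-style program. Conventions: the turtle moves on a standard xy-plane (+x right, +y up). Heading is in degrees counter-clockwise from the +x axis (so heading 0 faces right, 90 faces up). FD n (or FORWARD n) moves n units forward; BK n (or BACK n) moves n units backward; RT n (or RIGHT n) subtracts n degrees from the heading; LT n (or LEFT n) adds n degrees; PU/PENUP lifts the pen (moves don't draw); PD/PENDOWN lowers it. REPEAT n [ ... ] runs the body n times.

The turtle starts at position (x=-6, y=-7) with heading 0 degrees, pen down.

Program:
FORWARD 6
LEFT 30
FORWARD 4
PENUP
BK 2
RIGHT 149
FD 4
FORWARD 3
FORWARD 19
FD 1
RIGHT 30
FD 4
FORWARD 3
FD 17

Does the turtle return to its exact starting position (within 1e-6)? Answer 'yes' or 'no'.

Executing turtle program step by step:
Start: pos=(-6,-7), heading=0, pen down
FD 6: (-6,-7) -> (0,-7) [heading=0, draw]
LT 30: heading 0 -> 30
FD 4: (0,-7) -> (3.464,-5) [heading=30, draw]
PU: pen up
BK 2: (3.464,-5) -> (1.732,-6) [heading=30, move]
RT 149: heading 30 -> 241
FD 4: (1.732,-6) -> (-0.207,-9.498) [heading=241, move]
FD 3: (-0.207,-9.498) -> (-1.662,-12.122) [heading=241, move]
FD 19: (-1.662,-12.122) -> (-10.873,-28.74) [heading=241, move]
FD 1: (-10.873,-28.74) -> (-11.358,-29.615) [heading=241, move]
RT 30: heading 241 -> 211
FD 4: (-11.358,-29.615) -> (-14.786,-31.675) [heading=211, move]
FD 3: (-14.786,-31.675) -> (-17.358,-33.22) [heading=211, move]
FD 17: (-17.358,-33.22) -> (-31.93,-41.976) [heading=211, move]
Final: pos=(-31.93,-41.976), heading=211, 2 segment(s) drawn

Start position: (-6, -7)
Final position: (-31.93, -41.976)
Distance = 43.539; >= 1e-6 -> NOT closed

Answer: no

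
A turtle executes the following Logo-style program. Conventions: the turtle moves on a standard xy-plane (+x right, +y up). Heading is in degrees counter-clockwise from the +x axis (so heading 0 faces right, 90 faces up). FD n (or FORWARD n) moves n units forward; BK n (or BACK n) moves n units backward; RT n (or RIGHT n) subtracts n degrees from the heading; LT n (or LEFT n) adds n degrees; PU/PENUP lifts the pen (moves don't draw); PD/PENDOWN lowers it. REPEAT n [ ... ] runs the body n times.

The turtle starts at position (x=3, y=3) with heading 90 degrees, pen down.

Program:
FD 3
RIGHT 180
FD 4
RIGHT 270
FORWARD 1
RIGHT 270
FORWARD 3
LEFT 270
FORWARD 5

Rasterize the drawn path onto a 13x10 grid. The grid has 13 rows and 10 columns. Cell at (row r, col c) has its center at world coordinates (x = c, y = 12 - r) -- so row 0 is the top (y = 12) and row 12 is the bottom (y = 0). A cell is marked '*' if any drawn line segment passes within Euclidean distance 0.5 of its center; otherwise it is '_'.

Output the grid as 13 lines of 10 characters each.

Segment 0: (3,3) -> (3,6)
Segment 1: (3,6) -> (3,2)
Segment 2: (3,2) -> (4,2)
Segment 3: (4,2) -> (4,5)
Segment 4: (4,5) -> (9,5)

Answer: __________
__________
__________
__________
__________
__________
___*______
___*******
___**_____
___**_____
___**_____
__________
__________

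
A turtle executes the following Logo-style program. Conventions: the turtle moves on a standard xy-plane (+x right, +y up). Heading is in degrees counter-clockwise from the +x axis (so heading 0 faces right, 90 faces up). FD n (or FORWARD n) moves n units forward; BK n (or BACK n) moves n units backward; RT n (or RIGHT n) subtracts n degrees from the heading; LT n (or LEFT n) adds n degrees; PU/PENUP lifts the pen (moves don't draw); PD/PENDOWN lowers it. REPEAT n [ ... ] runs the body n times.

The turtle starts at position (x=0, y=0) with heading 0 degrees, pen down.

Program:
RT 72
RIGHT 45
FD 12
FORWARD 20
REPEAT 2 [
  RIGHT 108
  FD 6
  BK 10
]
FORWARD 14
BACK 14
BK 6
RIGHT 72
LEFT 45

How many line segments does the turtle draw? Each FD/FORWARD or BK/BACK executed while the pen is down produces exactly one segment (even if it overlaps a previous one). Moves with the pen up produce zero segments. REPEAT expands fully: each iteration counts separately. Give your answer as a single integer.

Executing turtle program step by step:
Start: pos=(0,0), heading=0, pen down
RT 72: heading 0 -> 288
RT 45: heading 288 -> 243
FD 12: (0,0) -> (-5.448,-10.692) [heading=243, draw]
FD 20: (-5.448,-10.692) -> (-14.528,-28.512) [heading=243, draw]
REPEAT 2 [
  -- iteration 1/2 --
  RT 108: heading 243 -> 135
  FD 6: (-14.528,-28.512) -> (-18.77,-24.27) [heading=135, draw]
  BK 10: (-18.77,-24.27) -> (-11.699,-31.341) [heading=135, draw]
  -- iteration 2/2 --
  RT 108: heading 135 -> 27
  FD 6: (-11.699,-31.341) -> (-6.353,-28.617) [heading=27, draw]
  BK 10: (-6.353,-28.617) -> (-15.263,-33.157) [heading=27, draw]
]
FD 14: (-15.263,-33.157) -> (-2.789,-26.801) [heading=27, draw]
BK 14: (-2.789,-26.801) -> (-15.263,-33.157) [heading=27, draw]
BK 6: (-15.263,-33.157) -> (-20.609,-35.881) [heading=27, draw]
RT 72: heading 27 -> 315
LT 45: heading 315 -> 0
Final: pos=(-20.609,-35.881), heading=0, 9 segment(s) drawn
Segments drawn: 9

Answer: 9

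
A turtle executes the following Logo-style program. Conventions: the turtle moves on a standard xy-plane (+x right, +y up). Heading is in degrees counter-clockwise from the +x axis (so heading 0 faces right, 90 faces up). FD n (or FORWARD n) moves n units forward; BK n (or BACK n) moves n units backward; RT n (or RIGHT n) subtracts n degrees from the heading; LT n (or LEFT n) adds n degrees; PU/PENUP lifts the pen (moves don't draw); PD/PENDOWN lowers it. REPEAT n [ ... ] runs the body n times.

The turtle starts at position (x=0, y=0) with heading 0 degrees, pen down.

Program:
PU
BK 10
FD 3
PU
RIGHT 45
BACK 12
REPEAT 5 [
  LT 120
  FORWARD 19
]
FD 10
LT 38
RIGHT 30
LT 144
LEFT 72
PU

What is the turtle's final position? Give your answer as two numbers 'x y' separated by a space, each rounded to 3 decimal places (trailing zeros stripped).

Executing turtle program step by step:
Start: pos=(0,0), heading=0, pen down
PU: pen up
BK 10: (0,0) -> (-10,0) [heading=0, move]
FD 3: (-10,0) -> (-7,0) [heading=0, move]
PU: pen up
RT 45: heading 0 -> 315
BK 12: (-7,0) -> (-15.485,8.485) [heading=315, move]
REPEAT 5 [
  -- iteration 1/5 --
  LT 120: heading 315 -> 75
  FD 19: (-15.485,8.485) -> (-10.568,26.838) [heading=75, move]
  -- iteration 2/5 --
  LT 120: heading 75 -> 195
  FD 19: (-10.568,26.838) -> (-28.92,21.92) [heading=195, move]
  -- iteration 3/5 --
  LT 120: heading 195 -> 315
  FD 19: (-28.92,21.92) -> (-15.485,8.485) [heading=315, move]
  -- iteration 4/5 --
  LT 120: heading 315 -> 75
  FD 19: (-15.485,8.485) -> (-10.568,26.838) [heading=75, move]
  -- iteration 5/5 --
  LT 120: heading 75 -> 195
  FD 19: (-10.568,26.838) -> (-28.92,21.92) [heading=195, move]
]
FD 10: (-28.92,21.92) -> (-38.58,19.332) [heading=195, move]
LT 38: heading 195 -> 233
RT 30: heading 233 -> 203
LT 144: heading 203 -> 347
LT 72: heading 347 -> 59
PU: pen up
Final: pos=(-38.58,19.332), heading=59, 0 segment(s) drawn

Answer: -38.58 19.332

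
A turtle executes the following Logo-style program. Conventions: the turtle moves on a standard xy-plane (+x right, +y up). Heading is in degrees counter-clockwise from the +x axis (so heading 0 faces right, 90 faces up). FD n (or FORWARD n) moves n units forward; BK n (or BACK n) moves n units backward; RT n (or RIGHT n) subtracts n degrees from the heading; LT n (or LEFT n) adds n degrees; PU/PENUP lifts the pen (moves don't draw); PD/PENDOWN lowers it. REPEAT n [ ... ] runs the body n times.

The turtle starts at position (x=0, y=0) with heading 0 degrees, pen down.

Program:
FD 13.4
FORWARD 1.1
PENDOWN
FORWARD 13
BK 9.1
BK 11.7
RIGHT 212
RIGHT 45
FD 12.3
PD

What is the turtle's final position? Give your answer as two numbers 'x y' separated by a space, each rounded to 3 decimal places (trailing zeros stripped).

Executing turtle program step by step:
Start: pos=(0,0), heading=0, pen down
FD 13.4: (0,0) -> (13.4,0) [heading=0, draw]
FD 1.1: (13.4,0) -> (14.5,0) [heading=0, draw]
PD: pen down
FD 13: (14.5,0) -> (27.5,0) [heading=0, draw]
BK 9.1: (27.5,0) -> (18.4,0) [heading=0, draw]
BK 11.7: (18.4,0) -> (6.7,0) [heading=0, draw]
RT 212: heading 0 -> 148
RT 45: heading 148 -> 103
FD 12.3: (6.7,0) -> (3.933,11.985) [heading=103, draw]
PD: pen down
Final: pos=(3.933,11.985), heading=103, 6 segment(s) drawn

Answer: 3.933 11.985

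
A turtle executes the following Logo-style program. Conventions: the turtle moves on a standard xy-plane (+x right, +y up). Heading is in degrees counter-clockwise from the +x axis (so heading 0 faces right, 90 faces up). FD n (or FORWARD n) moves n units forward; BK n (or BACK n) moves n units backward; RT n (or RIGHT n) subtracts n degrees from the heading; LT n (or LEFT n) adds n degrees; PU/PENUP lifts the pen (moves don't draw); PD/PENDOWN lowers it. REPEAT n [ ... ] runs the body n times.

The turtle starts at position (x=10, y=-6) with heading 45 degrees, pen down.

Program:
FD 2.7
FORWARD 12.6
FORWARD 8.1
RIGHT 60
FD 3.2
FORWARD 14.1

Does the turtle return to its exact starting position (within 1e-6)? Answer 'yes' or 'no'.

Answer: no

Derivation:
Executing turtle program step by step:
Start: pos=(10,-6), heading=45, pen down
FD 2.7: (10,-6) -> (11.909,-4.091) [heading=45, draw]
FD 12.6: (11.909,-4.091) -> (20.819,4.819) [heading=45, draw]
FD 8.1: (20.819,4.819) -> (26.546,10.546) [heading=45, draw]
RT 60: heading 45 -> 345
FD 3.2: (26.546,10.546) -> (29.637,9.718) [heading=345, draw]
FD 14.1: (29.637,9.718) -> (43.257,6.069) [heading=345, draw]
Final: pos=(43.257,6.069), heading=345, 5 segment(s) drawn

Start position: (10, -6)
Final position: (43.257, 6.069)
Distance = 35.379; >= 1e-6 -> NOT closed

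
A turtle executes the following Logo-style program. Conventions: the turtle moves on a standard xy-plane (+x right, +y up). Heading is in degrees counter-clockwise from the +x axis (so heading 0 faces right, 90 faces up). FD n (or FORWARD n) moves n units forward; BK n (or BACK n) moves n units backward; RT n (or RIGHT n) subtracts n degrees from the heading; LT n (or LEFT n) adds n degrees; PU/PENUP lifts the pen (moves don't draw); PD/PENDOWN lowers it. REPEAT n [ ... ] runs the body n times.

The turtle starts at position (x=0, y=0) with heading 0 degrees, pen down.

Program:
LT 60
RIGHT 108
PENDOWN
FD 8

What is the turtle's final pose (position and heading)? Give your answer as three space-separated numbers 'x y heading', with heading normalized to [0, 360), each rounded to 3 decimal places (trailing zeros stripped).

Executing turtle program step by step:
Start: pos=(0,0), heading=0, pen down
LT 60: heading 0 -> 60
RT 108: heading 60 -> 312
PD: pen down
FD 8: (0,0) -> (5.353,-5.945) [heading=312, draw]
Final: pos=(5.353,-5.945), heading=312, 1 segment(s) drawn

Answer: 5.353 -5.945 312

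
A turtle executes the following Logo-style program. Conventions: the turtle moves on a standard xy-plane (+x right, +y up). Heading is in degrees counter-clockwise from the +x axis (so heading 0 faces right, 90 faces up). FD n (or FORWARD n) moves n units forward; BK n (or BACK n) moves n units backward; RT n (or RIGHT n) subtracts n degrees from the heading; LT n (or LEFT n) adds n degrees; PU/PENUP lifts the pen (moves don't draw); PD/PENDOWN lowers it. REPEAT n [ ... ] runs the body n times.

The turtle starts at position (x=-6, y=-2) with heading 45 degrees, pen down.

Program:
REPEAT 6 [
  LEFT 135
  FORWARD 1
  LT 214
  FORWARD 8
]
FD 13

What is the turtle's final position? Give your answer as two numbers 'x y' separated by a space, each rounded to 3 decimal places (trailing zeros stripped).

Answer: 46.264 1.111

Derivation:
Executing turtle program step by step:
Start: pos=(-6,-2), heading=45, pen down
REPEAT 6 [
  -- iteration 1/6 --
  LT 135: heading 45 -> 180
  FD 1: (-6,-2) -> (-7,-2) [heading=180, draw]
  LT 214: heading 180 -> 34
  FD 8: (-7,-2) -> (-0.368,2.474) [heading=34, draw]
  -- iteration 2/6 --
  LT 135: heading 34 -> 169
  FD 1: (-0.368,2.474) -> (-1.349,2.664) [heading=169, draw]
  LT 214: heading 169 -> 23
  FD 8: (-1.349,2.664) -> (6.015,5.79) [heading=23, draw]
  -- iteration 3/6 --
  LT 135: heading 23 -> 158
  FD 1: (6.015,5.79) -> (5.088,6.165) [heading=158, draw]
  LT 214: heading 158 -> 12
  FD 8: (5.088,6.165) -> (12.913,7.828) [heading=12, draw]
  -- iteration 4/6 --
  LT 135: heading 12 -> 147
  FD 1: (12.913,7.828) -> (12.074,8.373) [heading=147, draw]
  LT 214: heading 147 -> 1
  FD 8: (12.074,8.373) -> (20.073,8.512) [heading=1, draw]
  -- iteration 5/6 --
  LT 135: heading 1 -> 136
  FD 1: (20.073,8.512) -> (19.353,9.207) [heading=136, draw]
  LT 214: heading 136 -> 350
  FD 8: (19.353,9.207) -> (27.232,7.818) [heading=350, draw]
  -- iteration 6/6 --
  LT 135: heading 350 -> 125
  FD 1: (27.232,7.818) -> (26.658,8.637) [heading=125, draw]
  LT 214: heading 125 -> 339
  FD 8: (26.658,8.637) -> (34.127,5.77) [heading=339, draw]
]
FD 13: (34.127,5.77) -> (46.264,1.111) [heading=339, draw]
Final: pos=(46.264,1.111), heading=339, 13 segment(s) drawn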